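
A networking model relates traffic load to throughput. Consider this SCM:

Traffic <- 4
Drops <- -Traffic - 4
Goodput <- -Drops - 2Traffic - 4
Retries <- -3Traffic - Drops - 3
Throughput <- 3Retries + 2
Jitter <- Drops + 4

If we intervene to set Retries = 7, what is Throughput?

23

do(Retries=7) replaces the equation Retries <- -3Traffic - Drops - 3 with the constant Retries = 7.
Throughput = 3Retries + 2  [with Retries=7]  = 23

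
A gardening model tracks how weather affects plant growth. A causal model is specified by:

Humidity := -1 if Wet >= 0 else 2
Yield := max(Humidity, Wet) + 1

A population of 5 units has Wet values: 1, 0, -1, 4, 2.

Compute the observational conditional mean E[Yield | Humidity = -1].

2.75

Observing Humidity=-1 restricts to units where Humidity's equation naturally yields -1: Wet ∈ {1, 0, 4, 2}. In that subpopulation Yield = 2, 1, 5, 3, mean 2.75.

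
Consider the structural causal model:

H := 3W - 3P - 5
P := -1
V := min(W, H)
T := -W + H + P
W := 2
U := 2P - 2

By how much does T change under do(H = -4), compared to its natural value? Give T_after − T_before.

do(H=-4) replaces the equation H := 3W - 3P - 5 with the constant H = -4.
T = -W + H + P  [with W=2, H=-4, P=-1]  = -7
Without intervention: H = 3W - 3P - 5  [with W=2, P=-1]  = 4; T = -W + H + P  [with W=2, H=4, P=-1]  = 1.
Change = -7 − 1 = -8.

-8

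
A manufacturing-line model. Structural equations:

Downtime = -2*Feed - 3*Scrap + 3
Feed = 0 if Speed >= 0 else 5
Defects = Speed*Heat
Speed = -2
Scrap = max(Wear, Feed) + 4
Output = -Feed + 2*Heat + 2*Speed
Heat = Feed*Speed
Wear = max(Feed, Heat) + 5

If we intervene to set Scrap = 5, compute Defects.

do(Scrap=5) replaces the equation Scrap = max(Wear, Feed) + 4 with the constant Scrap = 5.
Since Defects is not a descendant of the intervened variable, it is unaffected.
Feed = 0 if Speed >= 0 else 5  [with Speed=-2]  = 5
Heat = Feed*Speed  [with Feed=5, Speed=-2]  = -10
Defects = Speed*Heat  [with Speed=-2, Heat=-10]  = 20

20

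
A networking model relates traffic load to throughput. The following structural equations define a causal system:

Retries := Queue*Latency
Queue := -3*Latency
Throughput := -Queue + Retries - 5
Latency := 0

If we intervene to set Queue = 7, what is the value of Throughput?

Under do(Queue=7), the mechanism Queue := -3*Latency is discarded; Queue is fixed at 7.
Retries = Queue*Latency  [with Queue=7, Latency=0]  = 0
Throughput = -Queue + Retries - 5  [with Queue=7, Retries=0]  = -12

-12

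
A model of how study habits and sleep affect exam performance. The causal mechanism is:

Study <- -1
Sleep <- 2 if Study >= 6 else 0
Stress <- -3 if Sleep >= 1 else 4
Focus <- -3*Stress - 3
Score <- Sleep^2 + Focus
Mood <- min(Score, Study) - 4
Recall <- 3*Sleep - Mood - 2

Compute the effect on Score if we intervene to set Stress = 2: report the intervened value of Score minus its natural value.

6

do(Stress=2) replaces the equation Stress <- -3 if Sleep >= 1 else 4 with the constant Stress = 2.
Sleep = 2 if Study >= 6 else 0  [with Study=-1]  = 0
Focus = -3*Stress - 3  [with Stress=2]  = -9
Score = Sleep^2 + Focus  [with Sleep=0, Focus=-9]  = -9
Without intervention: Sleep = 2 if Study >= 6 else 0  [with Study=-1]  = 0; Stress = -3 if Sleep >= 1 else 4  [with Sleep=0]  = 4; Focus = -3*Stress - 3  [with Stress=4]  = -15; Score = Sleep^2 + Focus  [with Sleep=0, Focus=-15]  = -15.
Change = -9 − (-15) = 6.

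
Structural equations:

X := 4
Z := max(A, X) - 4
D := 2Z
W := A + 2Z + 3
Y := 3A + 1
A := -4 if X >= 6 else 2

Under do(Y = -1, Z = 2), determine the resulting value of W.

9

Under do(Y = -1, Z = 2), each intervened variable's structural equation is replaced by its fixed value.
A = -4 if X >= 6 else 2  [with X=4]  = 2
W = A + 2Z + 3  [with A=2, Z=2]  = 9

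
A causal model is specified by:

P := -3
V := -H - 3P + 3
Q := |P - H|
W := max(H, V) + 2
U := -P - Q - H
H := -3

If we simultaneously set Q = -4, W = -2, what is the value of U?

Setting Q = -4, W = -2 by intervention discards those variables' equations.
U = -P - Q - H  [with P=-3, Q=-4, H=-3]  = 10

10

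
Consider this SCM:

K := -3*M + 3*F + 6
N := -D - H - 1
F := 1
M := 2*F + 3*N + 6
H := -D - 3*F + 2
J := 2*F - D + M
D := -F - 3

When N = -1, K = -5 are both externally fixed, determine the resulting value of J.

The joint intervention fixes N = -1, K = -5, removing each variable's own equation.
D = -F - 3  [with F=1]  = -4
M = 2*F + 3*N + 6  [with F=1, N=-1]  = 5
J = 2*F - D + M  [with F=1, D=-4, M=5]  = 11

11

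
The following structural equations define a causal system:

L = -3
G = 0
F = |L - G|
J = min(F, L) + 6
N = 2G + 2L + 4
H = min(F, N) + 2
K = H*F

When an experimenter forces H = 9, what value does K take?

27

Intervening sets H = 9 and removes its equation (H = min(F, N) + 2).
F = |L - G|  [with L=-3, G=0]  = 3
K = H*F  [with H=9, F=3]  = 27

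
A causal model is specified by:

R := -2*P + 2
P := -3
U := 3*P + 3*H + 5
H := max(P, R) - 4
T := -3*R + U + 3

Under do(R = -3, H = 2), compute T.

14

Under do(R = -3, H = 2), each intervened variable's structural equation is replaced by its fixed value.
U = 3*P + 3*H + 5  [with P=-3, H=2]  = 2
T = -3*R + U + 3  [with R=-3, U=2]  = 14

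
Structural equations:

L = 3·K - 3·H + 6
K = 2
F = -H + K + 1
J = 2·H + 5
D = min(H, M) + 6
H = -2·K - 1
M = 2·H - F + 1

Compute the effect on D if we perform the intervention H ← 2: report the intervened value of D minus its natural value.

19

do(H=2) replaces the equation H = -2·K - 1 with the constant H = 2.
F = -H + K + 1  [with H=2, K=2]  = 1
M = 2·H - F + 1  [with H=2, F=1]  = 4
D = min(H, M) + 6  [with H=2, M=4]  = 8
Without intervention: H = -2·K - 1  [with K=2]  = -5; F = -H + K + 1  [with H=-5, K=2]  = 8; M = 2·H - F + 1  [with H=-5, F=8]  = -17; D = min(H, M) + 6  [with H=-5, M=-17]  = -11.
Change = 8 − (-11) = 19.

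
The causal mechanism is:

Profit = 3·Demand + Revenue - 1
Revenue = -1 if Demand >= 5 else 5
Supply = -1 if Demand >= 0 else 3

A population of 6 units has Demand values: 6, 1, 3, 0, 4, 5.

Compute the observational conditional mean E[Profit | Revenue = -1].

14.5

Observing Revenue=-1 restricts to units where Revenue's equation naturally yields -1: Demand ∈ {6, 5}. In that subpopulation Profit = 16, 13, mean 14.5.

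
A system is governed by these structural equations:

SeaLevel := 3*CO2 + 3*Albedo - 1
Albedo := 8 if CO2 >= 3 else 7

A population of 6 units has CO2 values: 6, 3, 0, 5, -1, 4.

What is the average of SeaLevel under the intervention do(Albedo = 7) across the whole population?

Every unit gets Albedo=7 under the intervention. SeaLevel values become 38, 29, 20, 35, 17, 32; E[SeaLevel|do(Albedo=7)] = 28.5.

28.5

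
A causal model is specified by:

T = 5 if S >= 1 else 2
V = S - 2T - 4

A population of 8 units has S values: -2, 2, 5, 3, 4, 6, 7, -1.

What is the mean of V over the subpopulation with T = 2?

Observing T=2 restricts to units where T's equation naturally yields 2: S ∈ {-2, -1}. In that subpopulation V = -10, -9, mean -9.5.

-9.5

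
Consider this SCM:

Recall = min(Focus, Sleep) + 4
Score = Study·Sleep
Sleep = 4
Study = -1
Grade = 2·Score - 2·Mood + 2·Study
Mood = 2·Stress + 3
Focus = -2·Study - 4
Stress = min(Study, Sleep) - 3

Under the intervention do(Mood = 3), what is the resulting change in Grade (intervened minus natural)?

Intervening sets Mood = 3 and removes its equation (Mood = 2·Stress + 3).
Score = Study·Sleep  [with Study=-1, Sleep=4]  = -4
Grade = 2·Score - 2·Mood + 2·Study  [with Score=-4, Mood=3, Study=-1]  = -16
Without intervention: Stress = min(Study, Sleep) - 3  [with Study=-1, Sleep=4]  = -4; Score = Study·Sleep  [with Study=-1, Sleep=4]  = -4; Mood = 2·Stress + 3  [with Stress=-4]  = -5; Grade = 2·Score - 2·Mood + 2·Study  [with Score=-4, Mood=-5, Study=-1]  = 0.
Change = -16 − 0 = -16.

-16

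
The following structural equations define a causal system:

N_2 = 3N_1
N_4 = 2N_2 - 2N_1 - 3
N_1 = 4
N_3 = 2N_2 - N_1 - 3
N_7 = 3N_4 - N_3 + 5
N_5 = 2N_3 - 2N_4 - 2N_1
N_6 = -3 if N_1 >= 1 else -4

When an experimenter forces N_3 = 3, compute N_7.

41

The intervention breaks the incoming arrows to N_3: N_3 = 2N_2 - N_1 - 3 no longer applies, and N_3 = 3.
N_2 = 3N_1  [with N_1=4]  = 12
N_4 = 2N_2 - 2N_1 - 3  [with N_2=12, N_1=4]  = 13
N_7 = 3N_4 - N_3 + 5  [with N_4=13, N_3=3]  = 41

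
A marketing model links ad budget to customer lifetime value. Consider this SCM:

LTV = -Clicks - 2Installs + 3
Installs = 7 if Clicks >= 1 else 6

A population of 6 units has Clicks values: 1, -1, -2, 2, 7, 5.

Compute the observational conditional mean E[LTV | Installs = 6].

-7.5

E[LTV|Installs=6] averages over only the 2 units with Installs=6 (Clicks = -1, -2): LTV = -8, -7, mean -7.5.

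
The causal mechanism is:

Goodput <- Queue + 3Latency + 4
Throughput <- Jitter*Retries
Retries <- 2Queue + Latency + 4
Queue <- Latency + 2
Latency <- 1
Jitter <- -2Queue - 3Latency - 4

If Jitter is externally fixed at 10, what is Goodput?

10

Under do(Jitter=10), the mechanism Jitter <- -2Queue - 3Latency - 4 is discarded; Jitter is fixed at 10.
Since Goodput is not a descendant of the intervened variable, it is unaffected.
Queue = Latency + 2  [with Latency=1]  = 3
Goodput = Queue + 3Latency + 4  [with Queue=3, Latency=1]  = 10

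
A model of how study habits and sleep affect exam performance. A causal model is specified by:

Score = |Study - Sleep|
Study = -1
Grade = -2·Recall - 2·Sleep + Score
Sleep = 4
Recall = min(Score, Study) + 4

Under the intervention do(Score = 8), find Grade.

-6

do(Score=8) replaces the equation Score = |Study - Sleep| with the constant Score = 8.
Recall = min(Score, Study) + 4  [with Score=8, Study=-1]  = 3
Grade = -2·Recall - 2·Sleep + Score  [with Recall=3, Sleep=4, Score=8]  = -6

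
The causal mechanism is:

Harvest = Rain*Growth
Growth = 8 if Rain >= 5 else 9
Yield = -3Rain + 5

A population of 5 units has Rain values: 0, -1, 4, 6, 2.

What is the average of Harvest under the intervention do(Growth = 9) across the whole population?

The intervention sets Growth=9 in all 5 units regardless of Rain. Recomputing Harvest per unit gives 0, -9, 36, 54, 18; average 19.8.

19.8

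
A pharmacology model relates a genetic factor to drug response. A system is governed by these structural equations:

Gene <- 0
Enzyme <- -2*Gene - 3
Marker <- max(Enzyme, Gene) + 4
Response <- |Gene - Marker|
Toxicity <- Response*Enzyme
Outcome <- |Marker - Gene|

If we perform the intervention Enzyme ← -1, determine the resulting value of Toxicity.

do(Enzyme=-1) replaces the equation Enzyme <- -2*Gene - 3 with the constant Enzyme = -1.
Marker = max(Enzyme, Gene) + 4  [with Enzyme=-1, Gene=0]  = 4
Response = |Gene - Marker|  [with Gene=0, Marker=4]  = 4
Toxicity = Response*Enzyme  [with Response=4, Enzyme=-1]  = -4

-4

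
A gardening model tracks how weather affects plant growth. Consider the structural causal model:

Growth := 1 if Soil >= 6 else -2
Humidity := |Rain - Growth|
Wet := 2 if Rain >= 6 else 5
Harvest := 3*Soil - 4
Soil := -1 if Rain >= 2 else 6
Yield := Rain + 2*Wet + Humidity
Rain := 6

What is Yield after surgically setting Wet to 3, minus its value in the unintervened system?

2

The intervention breaks the incoming arrows to Wet: Wet := 2 if Rain >= 6 else 5 no longer applies, and Wet = 3.
Soil = -1 if Rain >= 2 else 6  [with Rain=6]  = -1
Growth = 1 if Soil >= 6 else -2  [with Soil=-1]  = -2
Humidity = |Rain - Growth|  [with Rain=6, Growth=-2]  = 8
Yield = Rain + 2*Wet + Humidity  [with Rain=6, Wet=3, Humidity=8]  = 20
Without intervention: Soil = -1 if Rain >= 2 else 6  [with Rain=6]  = -1; Wet = 2 if Rain >= 6 else 5  [with Rain=6]  = 2; Growth = 1 if Soil >= 6 else -2  [with Soil=-1]  = -2; Humidity = |Rain - Growth|  [with Rain=6, Growth=-2]  = 8; Yield = Rain + 2*Wet + Humidity  [with Rain=6, Wet=2, Humidity=8]  = 18.
Change = 20 − 18 = 2.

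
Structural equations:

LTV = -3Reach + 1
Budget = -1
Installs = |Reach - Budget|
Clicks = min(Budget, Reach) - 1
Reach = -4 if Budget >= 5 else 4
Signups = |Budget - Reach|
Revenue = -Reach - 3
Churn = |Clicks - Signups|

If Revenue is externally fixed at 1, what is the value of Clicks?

-2

Intervening sets Revenue = 1 and removes its equation (Revenue = -Reach - 3).
Clicks is not downstream of the intervention, so its value is determined by the original equations.
Reach = -4 if Budget >= 5 else 4  [with Budget=-1]  = 4
Clicks = min(Budget, Reach) - 1  [with Budget=-1, Reach=4]  = -2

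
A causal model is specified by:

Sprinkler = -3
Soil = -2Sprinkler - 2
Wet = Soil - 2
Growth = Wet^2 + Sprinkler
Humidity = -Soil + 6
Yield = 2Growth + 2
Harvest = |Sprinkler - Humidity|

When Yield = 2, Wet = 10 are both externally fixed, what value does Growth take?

97

Under do(Yield = 2, Wet = 10), each intervened variable's structural equation is replaced by its fixed value.
Growth = Wet^2 + Sprinkler  [with Wet=10, Sprinkler=-3]  = 97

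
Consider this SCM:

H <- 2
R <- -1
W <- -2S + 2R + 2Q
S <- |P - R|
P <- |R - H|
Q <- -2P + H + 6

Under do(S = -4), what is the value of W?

Under do(S=-4), the mechanism S <- |P - R| is discarded; S is fixed at -4.
P = |R - H|  [with R=-1, H=2]  = 3
Q = -2P + H + 6  [with P=3, H=2]  = 2
W = -2S + 2R + 2Q  [with S=-4, R=-1, Q=2]  = 10

10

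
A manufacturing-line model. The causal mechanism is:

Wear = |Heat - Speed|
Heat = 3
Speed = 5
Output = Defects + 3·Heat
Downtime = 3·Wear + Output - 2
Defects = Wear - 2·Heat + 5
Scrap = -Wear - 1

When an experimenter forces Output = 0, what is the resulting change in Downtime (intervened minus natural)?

-10

Intervening sets Output = 0 and removes its equation (Output = Defects + 3·Heat).
Wear = |Heat - Speed|  [with Heat=3, Speed=5]  = 2
Downtime = 3·Wear + Output - 2  [with Wear=2, Output=0]  = 4
Without intervention: Wear = |Heat - Speed|  [with Heat=3, Speed=5]  = 2; Defects = Wear - 2·Heat + 5  [with Wear=2, Heat=3]  = 1; Output = Defects + 3·Heat  [with Defects=1, Heat=3]  = 10; Downtime = 3·Wear + Output - 2  [with Wear=2, Output=10]  = 14.
Change = 4 − 14 = -10.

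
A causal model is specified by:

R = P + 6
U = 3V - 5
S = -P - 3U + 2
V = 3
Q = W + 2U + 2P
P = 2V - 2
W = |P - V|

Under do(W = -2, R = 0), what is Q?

14

Setting W = -2, R = 0 by intervention discards those variables' equations.
P = 2V - 2  [with V=3]  = 4
U = 3V - 5  [with V=3]  = 4
Q = W + 2U + 2P  [with W=-2, U=4, P=4]  = 14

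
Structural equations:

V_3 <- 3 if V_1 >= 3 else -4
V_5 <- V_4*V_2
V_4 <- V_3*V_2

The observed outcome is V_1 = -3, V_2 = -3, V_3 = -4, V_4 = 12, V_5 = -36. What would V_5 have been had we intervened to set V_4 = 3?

Intervening sets V_4 = 3 and removes its equation (V_4 <- V_3*V_2).
V_5 = V_4*V_2  [with V_4=3, V_2=-3]  = -9

-9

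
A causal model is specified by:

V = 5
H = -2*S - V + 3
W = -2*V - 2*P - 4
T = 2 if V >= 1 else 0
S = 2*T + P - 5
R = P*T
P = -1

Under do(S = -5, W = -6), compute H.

Setting S = -5, W = -6 by intervention discards those variables' equations.
H = -2*S - V + 3  [with S=-5, V=5]  = 8

8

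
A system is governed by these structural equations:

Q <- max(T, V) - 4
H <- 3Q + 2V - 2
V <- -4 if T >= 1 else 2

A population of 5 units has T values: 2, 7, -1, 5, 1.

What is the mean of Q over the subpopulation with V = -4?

E[Q|V=-4] averages over only the 4 units with V=-4 (T = 2, 7, 5, 1): Q = -2, 3, 1, -3, mean -0.25.

-0.25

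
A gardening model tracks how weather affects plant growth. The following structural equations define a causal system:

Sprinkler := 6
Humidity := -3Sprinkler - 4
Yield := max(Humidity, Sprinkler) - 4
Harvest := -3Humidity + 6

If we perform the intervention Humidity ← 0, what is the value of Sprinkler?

Under do(Humidity=0), the mechanism Humidity := -3Sprinkler - 4 is discarded; Humidity is fixed at 0.
Sprinkler is not downstream of the intervention, so its value is determined by the original equations.

6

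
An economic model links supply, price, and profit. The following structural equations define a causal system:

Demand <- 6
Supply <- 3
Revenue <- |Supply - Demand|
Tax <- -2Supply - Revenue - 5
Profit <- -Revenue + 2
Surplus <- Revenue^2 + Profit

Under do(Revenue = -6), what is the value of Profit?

do(Revenue=-6) replaces the equation Revenue <- |Supply - Demand| with the constant Revenue = -6.
Profit = -Revenue + 2  [with Revenue=-6]  = 8

8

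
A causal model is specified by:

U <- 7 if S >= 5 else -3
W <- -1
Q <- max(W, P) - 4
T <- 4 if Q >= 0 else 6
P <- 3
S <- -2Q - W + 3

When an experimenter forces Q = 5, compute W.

-1

Under do(Q=5), the mechanism Q <- max(W, P) - 4 is discarded; Q is fixed at 5.
Since W is not a descendant of the intervened variable, it is unaffected.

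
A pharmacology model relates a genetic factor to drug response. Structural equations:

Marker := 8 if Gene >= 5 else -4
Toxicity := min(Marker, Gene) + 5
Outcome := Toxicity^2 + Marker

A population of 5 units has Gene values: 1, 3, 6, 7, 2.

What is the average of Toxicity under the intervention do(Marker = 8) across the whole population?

do(Marker=8) breaks Marker's dependence on Gene. With Marker=8 fixed, Toxicity across the units is 6, 8, 11, 12, 7, mean 8.8.

8.8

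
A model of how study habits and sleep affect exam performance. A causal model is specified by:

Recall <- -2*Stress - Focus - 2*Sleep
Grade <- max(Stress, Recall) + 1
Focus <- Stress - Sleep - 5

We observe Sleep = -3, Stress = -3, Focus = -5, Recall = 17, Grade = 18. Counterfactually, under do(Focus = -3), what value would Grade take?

16

do(Focus=-3) replaces the equation Focus <- Stress - Sleep - 5 with the constant Focus = -3.
Recall = -2*Stress - Focus - 2*Sleep  [with Stress=-3, Focus=-3, Sleep=-3]  = 15
Grade = max(Stress, Recall) + 1  [with Stress=-3, Recall=15]  = 16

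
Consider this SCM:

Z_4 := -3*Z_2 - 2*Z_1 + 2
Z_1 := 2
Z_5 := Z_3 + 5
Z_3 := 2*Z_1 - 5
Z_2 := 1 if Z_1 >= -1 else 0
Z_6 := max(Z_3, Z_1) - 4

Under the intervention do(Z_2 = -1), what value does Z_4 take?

Under do(Z_2=-1), the mechanism Z_2 := 1 if Z_1 >= -1 else 0 is discarded; Z_2 is fixed at -1.
Z_4 = -3*Z_2 - 2*Z_1 + 2  [with Z_2=-1, Z_1=2]  = 1

1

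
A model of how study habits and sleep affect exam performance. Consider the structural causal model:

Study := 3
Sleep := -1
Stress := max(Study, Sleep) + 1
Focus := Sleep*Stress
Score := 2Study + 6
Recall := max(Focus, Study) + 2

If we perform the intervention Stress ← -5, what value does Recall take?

The intervention breaks the incoming arrows to Stress: Stress := max(Study, Sleep) + 1 no longer applies, and Stress = -5.
Focus = Sleep*Stress  [with Sleep=-1, Stress=-5]  = 5
Recall = max(Focus, Study) + 2  [with Focus=5, Study=3]  = 7

7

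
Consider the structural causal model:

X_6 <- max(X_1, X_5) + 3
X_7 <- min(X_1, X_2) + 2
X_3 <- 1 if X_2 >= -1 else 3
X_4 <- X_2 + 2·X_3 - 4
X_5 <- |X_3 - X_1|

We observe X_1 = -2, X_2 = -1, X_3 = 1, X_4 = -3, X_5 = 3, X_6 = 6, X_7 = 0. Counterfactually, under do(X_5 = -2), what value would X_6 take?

1

The intervention breaks the incoming arrows to X_5: X_5 <- |X_3 - X_1| no longer applies, and X_5 = -2.
X_6 = max(X_1, X_5) + 3  [with X_1=-2, X_5=-2]  = 1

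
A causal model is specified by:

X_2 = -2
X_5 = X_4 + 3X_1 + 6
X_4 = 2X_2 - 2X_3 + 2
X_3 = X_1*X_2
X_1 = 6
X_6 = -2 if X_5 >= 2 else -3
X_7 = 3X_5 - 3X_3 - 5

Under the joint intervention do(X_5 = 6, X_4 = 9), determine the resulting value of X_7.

Setting X_5 = 6, X_4 = 9 by intervention discards those variables' equations.
X_3 = X_1*X_2  [with X_1=6, X_2=-2]  = -12
X_7 = 3X_5 - 3X_3 - 5  [with X_5=6, X_3=-12]  = 49

49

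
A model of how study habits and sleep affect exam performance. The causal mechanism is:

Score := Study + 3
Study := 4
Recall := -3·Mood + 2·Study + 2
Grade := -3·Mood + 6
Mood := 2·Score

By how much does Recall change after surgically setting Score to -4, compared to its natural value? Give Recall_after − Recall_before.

66

Under do(Score=-4), the mechanism Score := Study + 3 is discarded; Score is fixed at -4.
Mood = 2·Score  [with Score=-4]  = -8
Recall = -3·Mood + 2·Study + 2  [with Mood=-8, Study=4]  = 34
Without intervention: Score = Study + 3  [with Study=4]  = 7; Mood = 2·Score  [with Score=7]  = 14; Recall = -3·Mood + 2·Study + 2  [with Mood=14, Study=4]  = -32.
Change = 34 − (-32) = 66.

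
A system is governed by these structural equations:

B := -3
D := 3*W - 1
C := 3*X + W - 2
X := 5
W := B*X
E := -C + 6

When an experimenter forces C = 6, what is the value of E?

0

Intervening sets C = 6 and removes its equation (C := 3*X + W - 2).
E = -C + 6  [with C=6]  = 0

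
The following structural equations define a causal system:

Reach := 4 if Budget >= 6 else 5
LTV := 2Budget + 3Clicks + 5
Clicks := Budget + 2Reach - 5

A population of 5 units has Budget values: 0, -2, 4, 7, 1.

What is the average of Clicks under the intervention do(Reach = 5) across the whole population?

Under do(Reach=5), Reach's equation is replaced by Reach=5 for every unit. Per-unit Clicks: 5, 3, 9, 12, 6. Mean = 7.

7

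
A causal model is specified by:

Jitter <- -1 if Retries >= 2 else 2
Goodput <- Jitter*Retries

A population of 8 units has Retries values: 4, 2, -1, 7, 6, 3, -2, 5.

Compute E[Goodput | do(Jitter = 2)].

Under do(Jitter=2), Jitter's equation is replaced by Jitter=2 for every unit. Per-unit Goodput: 8, 4, -2, 14, 12, 6, -4, 10. Mean = 6.

6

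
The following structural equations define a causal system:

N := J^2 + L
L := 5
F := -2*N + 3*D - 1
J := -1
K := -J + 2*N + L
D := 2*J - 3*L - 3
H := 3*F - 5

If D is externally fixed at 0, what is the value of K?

The intervention breaks the incoming arrows to D: D := 2*J - 3*L - 3 no longer applies, and D = 0.
Since K is not a descendant of the intervened variable, it is unaffected.
N = J^2 + L  [with J=-1, L=5]  = 6
K = -J + 2*N + L  [with J=-1, N=6, L=5]  = 18

18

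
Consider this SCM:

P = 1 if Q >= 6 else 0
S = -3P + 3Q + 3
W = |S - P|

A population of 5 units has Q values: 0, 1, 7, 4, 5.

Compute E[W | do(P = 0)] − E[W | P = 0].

Under do(P=0), P's equation is replaced by P=0 for every unit. Per-unit W: 3, 6, 24, 15, 18. Mean = 13.2.
Observing P=0 restricts to units where P's equation naturally yields 0: Q ∈ {0, 1, 4, 5}. In that subpopulation W = 3, 6, 15, 18, mean 10.5.
Difference = 13.2 − 10.5 = 2.7.

2.7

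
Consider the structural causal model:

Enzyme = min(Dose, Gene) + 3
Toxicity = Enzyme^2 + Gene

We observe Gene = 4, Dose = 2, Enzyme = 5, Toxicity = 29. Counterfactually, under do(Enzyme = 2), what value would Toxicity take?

8

The intervention breaks the incoming arrows to Enzyme: Enzyme = min(Dose, Gene) + 3 no longer applies, and Enzyme = 2.
Toxicity = Enzyme^2 + Gene  [with Enzyme=2, Gene=4]  = 8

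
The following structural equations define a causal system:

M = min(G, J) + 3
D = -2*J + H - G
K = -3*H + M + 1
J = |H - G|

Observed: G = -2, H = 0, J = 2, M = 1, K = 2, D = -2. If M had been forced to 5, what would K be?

Intervening sets M = 5 and removes its equation (M = min(G, J) + 3).
K = -3*H + M + 1  [with H=0, M=5]  = 6

6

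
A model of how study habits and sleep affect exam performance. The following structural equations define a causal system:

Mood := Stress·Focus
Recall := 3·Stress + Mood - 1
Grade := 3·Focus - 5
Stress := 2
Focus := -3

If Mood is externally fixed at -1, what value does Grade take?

do(Mood=-1) replaces the equation Mood := Stress·Focus with the constant Mood = -1.
Grade is not downstream of the intervention, so its value is determined by the original equations.
Grade = 3·Focus - 5  [with Focus=-3]  = -14

-14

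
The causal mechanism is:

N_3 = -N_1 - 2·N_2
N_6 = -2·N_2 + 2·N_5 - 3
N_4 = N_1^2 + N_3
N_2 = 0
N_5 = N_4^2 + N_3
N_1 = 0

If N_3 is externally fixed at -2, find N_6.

The intervention breaks the incoming arrows to N_3: N_3 = -N_1 - 2·N_2 no longer applies, and N_3 = -2.
N_4 = N_1^2 + N_3  [with N_1=0, N_3=-2]  = -2
N_5 = N_4^2 + N_3  [with N_4=-2, N_3=-2]  = 2
N_6 = -2·N_2 + 2·N_5 - 3  [with N_2=0, N_5=2]  = 1

1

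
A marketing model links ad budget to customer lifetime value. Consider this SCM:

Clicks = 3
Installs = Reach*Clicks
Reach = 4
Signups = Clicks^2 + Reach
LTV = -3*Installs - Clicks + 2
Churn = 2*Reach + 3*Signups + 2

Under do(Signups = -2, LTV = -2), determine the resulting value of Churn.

4

Setting Signups = -2, LTV = -2 by intervention discards those variables' equations.
Churn = 2*Reach + 3*Signups + 2  [with Reach=4, Signups=-2]  = 4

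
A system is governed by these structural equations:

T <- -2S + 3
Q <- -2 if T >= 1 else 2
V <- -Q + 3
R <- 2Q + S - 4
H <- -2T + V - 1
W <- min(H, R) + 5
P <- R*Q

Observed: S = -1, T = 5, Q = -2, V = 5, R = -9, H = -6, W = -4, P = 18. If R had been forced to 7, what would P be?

-14

do(R=7) replaces the equation R <- 2Q + S - 4 with the constant R = 7.
T = -2S + 3  [with S=-1]  = 5
Q = -2 if T >= 1 else 2  [with T=5]  = -2
P = R*Q  [with R=7, Q=-2]  = -14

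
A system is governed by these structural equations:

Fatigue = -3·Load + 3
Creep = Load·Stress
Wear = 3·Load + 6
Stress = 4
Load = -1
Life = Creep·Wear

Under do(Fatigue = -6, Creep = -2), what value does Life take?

The joint intervention fixes Fatigue = -6, Creep = -2, removing each variable's own equation.
Wear = 3·Load + 6  [with Load=-1]  = 3
Life = Creep·Wear  [with Creep=-2, Wear=3]  = -6

-6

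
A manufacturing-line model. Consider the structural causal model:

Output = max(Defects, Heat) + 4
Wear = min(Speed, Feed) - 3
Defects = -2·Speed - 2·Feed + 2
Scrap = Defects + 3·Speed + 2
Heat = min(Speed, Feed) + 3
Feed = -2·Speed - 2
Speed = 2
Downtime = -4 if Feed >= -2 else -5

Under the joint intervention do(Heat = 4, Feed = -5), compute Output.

12

The joint intervention fixes Heat = 4, Feed = -5, removing each variable's own equation.
Defects = -2·Speed - 2·Feed + 2  [with Speed=2, Feed=-5]  = 8
Output = max(Defects, Heat) + 4  [with Defects=8, Heat=4]  = 12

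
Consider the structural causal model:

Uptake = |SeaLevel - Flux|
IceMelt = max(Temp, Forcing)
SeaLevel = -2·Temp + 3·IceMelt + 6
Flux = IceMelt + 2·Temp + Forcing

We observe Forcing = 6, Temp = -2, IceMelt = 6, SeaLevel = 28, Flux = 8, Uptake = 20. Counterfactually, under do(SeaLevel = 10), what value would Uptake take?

Under do(SeaLevel=10), the mechanism SeaLevel = -2·Temp + 3·IceMelt + 6 is discarded; SeaLevel is fixed at 10.
IceMelt = max(Temp, Forcing)  [with Temp=-2, Forcing=6]  = 6
Flux = IceMelt + 2·Temp + Forcing  [with IceMelt=6, Temp=-2, Forcing=6]  = 8
Uptake = |SeaLevel - Flux|  [with SeaLevel=10, Flux=8]  = 2

2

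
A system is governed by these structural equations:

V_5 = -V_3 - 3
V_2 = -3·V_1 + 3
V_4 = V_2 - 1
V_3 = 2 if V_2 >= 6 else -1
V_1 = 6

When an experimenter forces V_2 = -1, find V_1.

Under do(V_2=-1), the mechanism V_2 = -3·V_1 + 3 is discarded; V_2 is fixed at -1.
V_1 is not downstream of the intervention, so its value is determined by the original equations.

6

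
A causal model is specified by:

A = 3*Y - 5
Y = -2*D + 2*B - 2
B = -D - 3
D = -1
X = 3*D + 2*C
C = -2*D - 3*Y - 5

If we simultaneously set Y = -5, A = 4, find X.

Setting Y = -5, A = 4 by intervention discards those variables' equations.
C = -2*D - 3*Y - 5  [with D=-1, Y=-5]  = 12
X = 3*D + 2*C  [with D=-1, C=12]  = 21

21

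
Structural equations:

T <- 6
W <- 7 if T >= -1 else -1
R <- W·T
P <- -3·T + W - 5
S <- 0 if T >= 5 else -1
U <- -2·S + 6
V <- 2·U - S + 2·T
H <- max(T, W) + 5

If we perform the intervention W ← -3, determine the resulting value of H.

do(W=-3) replaces the equation W <- 7 if T >= -1 else -1 with the constant W = -3.
H = max(T, W) + 5  [with T=6, W=-3]  = 11

11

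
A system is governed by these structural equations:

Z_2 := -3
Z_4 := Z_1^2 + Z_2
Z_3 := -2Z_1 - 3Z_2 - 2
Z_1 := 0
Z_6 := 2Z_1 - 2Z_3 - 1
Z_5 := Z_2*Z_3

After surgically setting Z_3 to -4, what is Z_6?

The intervention breaks the incoming arrows to Z_3: Z_3 := -2Z_1 - 3Z_2 - 2 no longer applies, and Z_3 = -4.
Z_6 = 2Z_1 - 2Z_3 - 1  [with Z_1=0, Z_3=-4]  = 7

7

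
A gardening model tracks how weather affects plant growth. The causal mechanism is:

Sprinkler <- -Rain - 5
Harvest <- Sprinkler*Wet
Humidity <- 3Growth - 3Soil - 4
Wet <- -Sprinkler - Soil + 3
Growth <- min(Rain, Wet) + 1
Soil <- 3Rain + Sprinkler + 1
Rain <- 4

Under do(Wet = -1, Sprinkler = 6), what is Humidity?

-61

The joint intervention fixes Wet = -1, Sprinkler = 6, removing each variable's own equation.
Soil = 3Rain + Sprinkler + 1  [with Rain=4, Sprinkler=6]  = 19
Growth = min(Rain, Wet) + 1  [with Rain=4, Wet=-1]  = 0
Humidity = 3Growth - 3Soil - 4  [with Growth=0, Soil=19]  = -61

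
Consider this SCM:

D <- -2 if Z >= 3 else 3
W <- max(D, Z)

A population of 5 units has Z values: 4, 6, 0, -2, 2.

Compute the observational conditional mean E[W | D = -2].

5

Conditioning on D=-2 selects the 2 unit(s) with Z ∈ {4, 6}. Their W values: 4, 6. Mean = 5.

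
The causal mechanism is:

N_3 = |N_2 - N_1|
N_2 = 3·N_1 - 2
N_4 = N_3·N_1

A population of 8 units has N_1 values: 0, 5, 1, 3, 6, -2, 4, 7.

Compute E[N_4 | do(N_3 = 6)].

Every unit gets N_3=6 under the intervention. N_4 values become 0, 30, 6, 18, 36, -12, 24, 42; E[N_4|do(N_3=6)] = 18.

18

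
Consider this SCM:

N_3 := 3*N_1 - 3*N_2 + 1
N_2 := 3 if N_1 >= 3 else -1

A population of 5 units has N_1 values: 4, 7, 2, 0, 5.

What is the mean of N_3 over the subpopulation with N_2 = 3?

E[N_3|N_2=3] averages over only the 3 units with N_2=3 (N_1 = 4, 7, 5): N_3 = 4, 13, 7, mean 8.

8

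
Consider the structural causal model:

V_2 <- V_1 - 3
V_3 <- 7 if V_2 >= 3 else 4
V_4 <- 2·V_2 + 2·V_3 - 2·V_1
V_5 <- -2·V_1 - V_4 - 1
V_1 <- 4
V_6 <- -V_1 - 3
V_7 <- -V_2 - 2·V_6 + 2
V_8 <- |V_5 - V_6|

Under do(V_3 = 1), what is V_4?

-4

The intervention breaks the incoming arrows to V_3: V_3 <- 7 if V_2 >= 3 else 4 no longer applies, and V_3 = 1.
V_2 = V_1 - 3  [with V_1=4]  = 1
V_4 = 2·V_2 + 2·V_3 - 2·V_1  [with V_2=1, V_3=1, V_1=4]  = -4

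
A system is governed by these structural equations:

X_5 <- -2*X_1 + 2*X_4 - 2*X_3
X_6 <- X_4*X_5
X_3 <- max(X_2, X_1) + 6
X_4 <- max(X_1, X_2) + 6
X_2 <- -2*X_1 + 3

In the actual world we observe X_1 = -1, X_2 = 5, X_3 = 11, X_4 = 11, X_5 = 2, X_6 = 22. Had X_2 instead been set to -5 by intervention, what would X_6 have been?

10

Under do(X_2=-5), the mechanism X_2 <- -2*X_1 + 3 is discarded; X_2 is fixed at -5.
X_3 = max(X_2, X_1) + 6  [with X_2=-5, X_1=-1]  = 5
X_4 = max(X_1, X_2) + 6  [with X_1=-1, X_2=-5]  = 5
X_5 = -2*X_1 + 2*X_4 - 2*X_3  [with X_1=-1, X_4=5, X_3=5]  = 2
X_6 = X_4*X_5  [with X_4=5, X_5=2]  = 10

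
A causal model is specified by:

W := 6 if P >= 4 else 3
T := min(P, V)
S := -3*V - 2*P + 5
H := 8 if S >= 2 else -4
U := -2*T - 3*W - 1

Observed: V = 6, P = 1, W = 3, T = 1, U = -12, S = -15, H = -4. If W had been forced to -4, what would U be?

9

do(W=-4) replaces the equation W := 6 if P >= 4 else 3 with the constant W = -4.
T = min(P, V)  [with P=1, V=6]  = 1
U = -2*T - 3*W - 1  [with T=1, W=-4]  = 9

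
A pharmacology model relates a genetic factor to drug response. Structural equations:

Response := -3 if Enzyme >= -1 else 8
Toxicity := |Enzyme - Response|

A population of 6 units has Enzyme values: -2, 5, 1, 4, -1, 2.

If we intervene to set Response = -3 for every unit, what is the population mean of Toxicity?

4.5

The intervention sets Response=-3 in all 6 units regardless of Enzyme. Recomputing Toxicity per unit gives 1, 8, 4, 7, 2, 5; average 4.5.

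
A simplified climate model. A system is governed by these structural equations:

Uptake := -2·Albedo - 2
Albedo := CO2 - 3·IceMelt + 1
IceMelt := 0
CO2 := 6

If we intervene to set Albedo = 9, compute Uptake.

-20

The intervention breaks the incoming arrows to Albedo: Albedo := CO2 - 3·IceMelt + 1 no longer applies, and Albedo = 9.
Uptake = -2·Albedo - 2  [with Albedo=9]  = -20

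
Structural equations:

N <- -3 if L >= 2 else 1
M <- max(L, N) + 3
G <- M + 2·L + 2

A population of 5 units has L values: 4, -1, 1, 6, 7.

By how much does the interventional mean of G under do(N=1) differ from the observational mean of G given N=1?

Every unit gets N=1 under the intervention. G values become 17, 4, 8, 23, 26; E[G|do(N=1)] = 15.6.
Observing N=1 restricts to units where N's equation naturally yields 1: L ∈ {-1, 1}. In that subpopulation G = 4, 8, mean 6.
Difference = 15.6 − 6 = 9.6.

9.6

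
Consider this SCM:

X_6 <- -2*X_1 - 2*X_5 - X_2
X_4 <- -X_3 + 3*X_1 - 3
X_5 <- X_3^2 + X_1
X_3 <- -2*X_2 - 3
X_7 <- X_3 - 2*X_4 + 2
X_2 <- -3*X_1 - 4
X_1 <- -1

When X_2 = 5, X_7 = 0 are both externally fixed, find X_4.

7

Under do(X_2 = 5, X_7 = 0), each intervened variable's structural equation is replaced by its fixed value.
X_3 = -2*X_2 - 3  [with X_2=5]  = -13
X_4 = -X_3 + 3*X_1 - 3  [with X_3=-13, X_1=-1]  = 7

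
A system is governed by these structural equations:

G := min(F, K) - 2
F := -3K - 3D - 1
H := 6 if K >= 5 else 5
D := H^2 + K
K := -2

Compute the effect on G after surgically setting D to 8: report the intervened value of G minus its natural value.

do(D=8) replaces the equation D := H^2 + K with the constant D = 8.
F = -3K - 3D - 1  [with K=-2, D=8]  = -19
G = min(F, K) - 2  [with F=-19, K=-2]  = -21
Without intervention: H = 6 if K >= 5 else 5  [with K=-2]  = 5; D = H^2 + K  [with H=5, K=-2]  = 23; F = -3K - 3D - 1  [with K=-2, D=23]  = -64; G = min(F, K) - 2  [with F=-64, K=-2]  = -66.
Change = -21 − (-66) = 45.

45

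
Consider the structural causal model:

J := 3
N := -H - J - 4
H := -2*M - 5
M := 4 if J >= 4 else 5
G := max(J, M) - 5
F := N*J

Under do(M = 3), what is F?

12

Under do(M=3), the mechanism M := 4 if J >= 4 else 5 is discarded; M is fixed at 3.
H = -2*M - 5  [with M=3]  = -11
N = -H - J - 4  [with H=-11, J=3]  = 4
F = N*J  [with N=4, J=3]  = 12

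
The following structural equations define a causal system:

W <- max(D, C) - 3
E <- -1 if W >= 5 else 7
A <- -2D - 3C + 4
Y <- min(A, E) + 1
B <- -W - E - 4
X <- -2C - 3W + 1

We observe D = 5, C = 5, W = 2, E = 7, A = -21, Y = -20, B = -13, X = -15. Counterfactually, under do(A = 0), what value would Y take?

The intervention breaks the incoming arrows to A: A <- -2D - 3C + 4 no longer applies, and A = 0.
W = max(D, C) - 3  [with D=5, C=5]  = 2
E = -1 if W >= 5 else 7  [with W=2]  = 7
Y = min(A, E) + 1  [with A=0, E=7]  = 1

1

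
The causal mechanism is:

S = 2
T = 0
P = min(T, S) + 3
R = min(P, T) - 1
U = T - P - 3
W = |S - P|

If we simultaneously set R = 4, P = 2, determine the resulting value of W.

0

The joint intervention fixes R = 4, P = 2, removing each variable's own equation.
W = |S - P|  [with S=2, P=2]  = 0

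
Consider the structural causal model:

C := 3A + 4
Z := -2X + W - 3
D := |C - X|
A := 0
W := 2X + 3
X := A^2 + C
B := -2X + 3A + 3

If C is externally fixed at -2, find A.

Under do(C=-2), the mechanism C := 3A + 4 is discarded; C is fixed at -2.
A is not downstream of the intervention, so its value is determined by the original equations.

0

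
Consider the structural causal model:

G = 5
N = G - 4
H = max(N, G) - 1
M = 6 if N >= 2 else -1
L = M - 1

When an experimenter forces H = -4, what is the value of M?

-1

The intervention breaks the incoming arrows to H: H = max(N, G) - 1 no longer applies, and H = -4.
M is not downstream of the intervention, so its value is determined by the original equations.
N = G - 4  [with G=5]  = 1
M = 6 if N >= 2 else -1  [with N=1]  = -1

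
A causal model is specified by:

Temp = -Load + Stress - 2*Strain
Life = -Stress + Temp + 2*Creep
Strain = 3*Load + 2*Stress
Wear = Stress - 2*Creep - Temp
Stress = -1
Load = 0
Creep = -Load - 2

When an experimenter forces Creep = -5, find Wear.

The intervention breaks the incoming arrows to Creep: Creep = -Load - 2 no longer applies, and Creep = -5.
Strain = 3*Load + 2*Stress  [with Load=0, Stress=-1]  = -2
Temp = -Load + Stress - 2*Strain  [with Load=0, Stress=-1, Strain=-2]  = 3
Wear = Stress - 2*Creep - Temp  [with Stress=-1, Creep=-5, Temp=3]  = 6

6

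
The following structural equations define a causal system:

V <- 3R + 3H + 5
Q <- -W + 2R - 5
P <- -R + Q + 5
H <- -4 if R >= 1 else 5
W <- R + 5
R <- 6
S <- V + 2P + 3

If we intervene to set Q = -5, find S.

The intervention breaks the incoming arrows to Q: Q <- -W + 2R - 5 no longer applies, and Q = -5.
H = -4 if R >= 1 else 5  [with R=6]  = -4
V = 3R + 3H + 5  [with R=6, H=-4]  = 11
P = -R + Q + 5  [with R=6, Q=-5]  = -6
S = V + 2P + 3  [with V=11, P=-6]  = 2

2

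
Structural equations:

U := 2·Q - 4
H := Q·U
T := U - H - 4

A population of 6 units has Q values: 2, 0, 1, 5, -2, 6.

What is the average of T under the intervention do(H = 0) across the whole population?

-4

do(H=0) breaks H's dependence on Q. With H=0 fixed, T across the units is -4, -8, -6, 2, -12, 4, mean -4.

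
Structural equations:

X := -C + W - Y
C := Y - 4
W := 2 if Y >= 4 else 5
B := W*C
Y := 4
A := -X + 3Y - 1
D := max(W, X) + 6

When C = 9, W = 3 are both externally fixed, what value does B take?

Under do(C = 9, W = 3), each intervened variable's structural equation is replaced by its fixed value.
B = W*C  [with W=3, C=9]  = 27

27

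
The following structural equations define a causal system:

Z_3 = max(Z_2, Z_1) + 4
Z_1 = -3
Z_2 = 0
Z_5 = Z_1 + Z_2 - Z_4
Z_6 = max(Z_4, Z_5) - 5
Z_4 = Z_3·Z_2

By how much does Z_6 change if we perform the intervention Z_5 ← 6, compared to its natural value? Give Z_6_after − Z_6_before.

The intervention breaks the incoming arrows to Z_5: Z_5 = Z_1 + Z_2 - Z_4 no longer applies, and Z_5 = 6.
Z_3 = max(Z_2, Z_1) + 4  [with Z_2=0, Z_1=-3]  = 4
Z_4 = Z_3·Z_2  [with Z_3=4, Z_2=0]  = 0
Z_6 = max(Z_4, Z_5) - 5  [with Z_4=0, Z_5=6]  = 1
Without intervention: Z_3 = max(Z_2, Z_1) + 4  [with Z_2=0, Z_1=-3]  = 4; Z_4 = Z_3·Z_2  [with Z_3=4, Z_2=0]  = 0; Z_5 = Z_1 + Z_2 - Z_4  [with Z_1=-3, Z_2=0, Z_4=0]  = -3; Z_6 = max(Z_4, Z_5) - 5  [with Z_4=0, Z_5=-3]  = -5.
Change = 1 − (-5) = 6.

6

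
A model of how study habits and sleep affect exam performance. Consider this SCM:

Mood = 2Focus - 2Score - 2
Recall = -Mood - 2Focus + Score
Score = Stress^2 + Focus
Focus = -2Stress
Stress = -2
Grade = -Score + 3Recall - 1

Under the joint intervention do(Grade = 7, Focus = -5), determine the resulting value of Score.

The joint intervention fixes Grade = 7, Focus = -5, removing each variable's own equation.
Score = Stress^2 + Focus  [with Stress=-2, Focus=-5]  = -1

-1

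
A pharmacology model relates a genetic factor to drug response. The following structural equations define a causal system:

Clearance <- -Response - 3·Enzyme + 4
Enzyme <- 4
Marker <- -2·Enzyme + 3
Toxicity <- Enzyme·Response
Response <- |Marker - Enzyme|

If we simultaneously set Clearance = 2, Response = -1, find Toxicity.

-4

Under do(Clearance = 2, Response = -1), each intervened variable's structural equation is replaced by its fixed value.
Toxicity = Enzyme·Response  [with Enzyme=4, Response=-1]  = -4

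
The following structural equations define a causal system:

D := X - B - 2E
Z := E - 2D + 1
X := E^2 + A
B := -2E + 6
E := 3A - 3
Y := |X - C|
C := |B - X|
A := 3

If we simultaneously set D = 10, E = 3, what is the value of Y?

0

Setting D = 10, E = 3 by intervention discards those variables' equations.
B = -2E + 6  [with E=3]  = 0
X = E^2 + A  [with E=3, A=3]  = 12
C = |B - X|  [with B=0, X=12]  = 12
Y = |X - C|  [with X=12, C=12]  = 0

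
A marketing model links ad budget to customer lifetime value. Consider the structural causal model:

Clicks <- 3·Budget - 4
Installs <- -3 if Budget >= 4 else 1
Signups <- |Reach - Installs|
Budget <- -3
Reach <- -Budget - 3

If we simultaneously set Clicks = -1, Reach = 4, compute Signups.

Setting Clicks = -1, Reach = 4 by intervention discards those variables' equations.
Installs = -3 if Budget >= 4 else 1  [with Budget=-3]  = 1
Signups = |Reach - Installs|  [with Reach=4, Installs=1]  = 3

3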